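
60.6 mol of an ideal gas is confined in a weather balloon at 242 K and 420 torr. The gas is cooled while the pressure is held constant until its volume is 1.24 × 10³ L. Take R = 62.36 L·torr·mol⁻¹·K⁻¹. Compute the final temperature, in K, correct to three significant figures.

T₂ ≈ 138 K

From PV = nRT: V₁ = nRT₁/P₁ = 2177 L.
Isobaric, so V/T is constant: P₂ = P₁; T₂ = T₁·(V₂/V₁) = 137.8 K.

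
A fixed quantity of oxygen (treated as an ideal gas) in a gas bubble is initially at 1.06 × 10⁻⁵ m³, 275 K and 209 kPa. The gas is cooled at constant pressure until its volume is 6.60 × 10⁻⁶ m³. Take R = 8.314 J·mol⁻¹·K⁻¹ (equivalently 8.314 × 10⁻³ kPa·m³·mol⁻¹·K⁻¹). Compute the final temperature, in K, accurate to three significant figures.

T₂ ≈ 171 K

P constant ⇒ V ∝ T: P₂ = P₁; T₂ = T₁·(V₂/V₁) = 171.2 K.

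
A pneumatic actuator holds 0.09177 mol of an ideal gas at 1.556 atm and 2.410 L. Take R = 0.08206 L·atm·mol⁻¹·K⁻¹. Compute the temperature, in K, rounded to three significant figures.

T ≈ 498 K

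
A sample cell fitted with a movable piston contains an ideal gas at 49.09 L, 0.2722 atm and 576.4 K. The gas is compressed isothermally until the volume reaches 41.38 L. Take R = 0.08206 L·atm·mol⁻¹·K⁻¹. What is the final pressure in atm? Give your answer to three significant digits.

P₂ ≈ 0.323 atm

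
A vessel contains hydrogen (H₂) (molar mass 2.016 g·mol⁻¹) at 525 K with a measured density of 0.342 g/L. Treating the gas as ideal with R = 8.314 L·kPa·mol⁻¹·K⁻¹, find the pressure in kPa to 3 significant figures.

ρ = PM/(RT) ⇒ P = ρRT/M = (0.342 × 8.314 × 525.0) / 2.016

P ≈ 740 kPa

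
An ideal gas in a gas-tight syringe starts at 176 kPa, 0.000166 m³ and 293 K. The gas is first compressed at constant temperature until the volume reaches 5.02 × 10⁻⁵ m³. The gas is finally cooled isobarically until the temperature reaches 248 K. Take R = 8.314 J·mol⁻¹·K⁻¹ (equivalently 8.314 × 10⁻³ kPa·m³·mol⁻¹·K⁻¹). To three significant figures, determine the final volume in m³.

Isothermal, so P V is constant: T₂ = T₁; P₂ = P₁·(V₁/V₂) = 582.0 kPa.
Isobaric, so V/T is constant: P₃ = P₂; V₃ = V₂·(T₃/T₂) = 4.249e-05 m³.

V₃ ≈ 4.25e-05 m³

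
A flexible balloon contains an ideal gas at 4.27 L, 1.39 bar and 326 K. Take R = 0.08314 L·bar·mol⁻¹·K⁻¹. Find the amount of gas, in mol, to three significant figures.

PV = nRT ⇒ n = PV/(RT) = (1.39 × 4.27) / (0.08314 × 326)

n ≈ 0.219 mol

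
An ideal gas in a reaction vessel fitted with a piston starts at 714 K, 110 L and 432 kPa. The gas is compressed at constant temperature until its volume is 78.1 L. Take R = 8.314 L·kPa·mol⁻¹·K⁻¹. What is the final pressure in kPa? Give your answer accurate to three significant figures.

T constant ⇒ Boyle's law P V = const: T₂ = T₁; P₂ = P₁·(V₁/V₂) = 608.5 kPa.

P₂ ≈ 608 kPa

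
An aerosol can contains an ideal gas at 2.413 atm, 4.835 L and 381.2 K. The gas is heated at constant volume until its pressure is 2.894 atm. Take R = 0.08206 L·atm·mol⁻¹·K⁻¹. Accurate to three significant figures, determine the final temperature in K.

T₂ ≈ 457 K

V constant ⇒ P ∝ T: V₂ = V₁; T₂ = T₁·(P₂/P₁) = 457.2 K.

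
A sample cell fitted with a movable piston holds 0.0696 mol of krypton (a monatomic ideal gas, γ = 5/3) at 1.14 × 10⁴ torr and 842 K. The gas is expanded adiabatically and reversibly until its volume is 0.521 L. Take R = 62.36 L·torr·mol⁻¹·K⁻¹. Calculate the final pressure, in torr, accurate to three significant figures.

P₂ ≈ 5.07e+03 torr

From PV = nRT: V₁ = nRT₁/P₁ = 0.3206 L.
Reversible adiabatic, γ = 5/3: T₂ = T₁·(V₁/V₂)^(γ−1) = 609.1 K; P₂ = P₁·(V₁/V₂)^γ = 5074 torr.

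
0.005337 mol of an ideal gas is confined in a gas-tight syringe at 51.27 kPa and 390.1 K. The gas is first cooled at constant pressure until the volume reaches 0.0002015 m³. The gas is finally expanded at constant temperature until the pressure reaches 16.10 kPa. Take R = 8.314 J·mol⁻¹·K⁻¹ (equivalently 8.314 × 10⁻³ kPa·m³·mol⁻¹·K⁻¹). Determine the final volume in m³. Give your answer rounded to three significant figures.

V₃ ≈ 0.000642 m³

From PV = nRT: V₁ = nRT₁/P₁ = 0.0003376 m³.
Isobaric, so V/T is constant: P₂ = P₁; T₂ = T₁·(V₂/V₁) = 232.8 K.
Isothermal, so P V is constant: T₃ = T₂; V₃ = V₂·(P₂/P₃) = 0.0006417 m³.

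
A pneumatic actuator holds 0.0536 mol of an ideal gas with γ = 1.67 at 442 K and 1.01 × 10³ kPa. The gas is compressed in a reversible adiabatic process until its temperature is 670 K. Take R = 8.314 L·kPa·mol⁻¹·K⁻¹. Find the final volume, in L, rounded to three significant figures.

V₂ ≈ 0.105 L

From PV = nRT: V₁ = nRT₁/P₁ = 0.1950 L.
Adiabatic (γ = 1.67), T V^(γ−1) and P V^γ constant: P₂ = P₁·(T₂/T₁)^(γ/(γ−1)) = 2848 kPa; V₂ = V₁·(T₁/T₂)^(1/(γ−1)) = 0.1048 L.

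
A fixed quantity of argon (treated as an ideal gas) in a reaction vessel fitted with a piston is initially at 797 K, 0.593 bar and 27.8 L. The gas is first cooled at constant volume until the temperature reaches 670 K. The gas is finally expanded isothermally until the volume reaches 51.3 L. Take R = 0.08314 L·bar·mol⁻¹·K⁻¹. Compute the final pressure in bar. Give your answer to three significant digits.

V constant ⇒ P ∝ T: V₂ = V₁; P₂ = P₁·(T₂/T₁) = 0.4985 bar.
T constant ⇒ Boyle's law P V = const: T₃ = T₂; P₃ = P₂·(V₂/V₃) = 0.2701 bar.

P₃ ≈ 0.270 bar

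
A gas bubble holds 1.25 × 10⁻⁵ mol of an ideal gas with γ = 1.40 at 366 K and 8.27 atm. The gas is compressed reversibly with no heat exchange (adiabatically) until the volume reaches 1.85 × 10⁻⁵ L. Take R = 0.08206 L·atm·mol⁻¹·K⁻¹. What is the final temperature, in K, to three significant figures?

T₂ ≈ 524 K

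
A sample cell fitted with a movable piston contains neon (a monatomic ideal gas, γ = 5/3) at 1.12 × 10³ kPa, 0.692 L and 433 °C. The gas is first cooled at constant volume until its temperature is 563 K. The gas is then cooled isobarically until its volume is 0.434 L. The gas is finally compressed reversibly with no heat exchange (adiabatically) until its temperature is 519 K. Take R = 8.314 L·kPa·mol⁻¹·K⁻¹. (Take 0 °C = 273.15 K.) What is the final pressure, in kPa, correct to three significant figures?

Convert: T₁ = 706.1 K.
Isochoric, so P/T is constant: V₂ = V₁; P₂ = P₁·(T₂/T₁) = 893.0 kPa.
P constant ⇒ V ∝ T: P₃ = P₂; T₃ = T₂·(V₃/V₂) = 353.1 K.
Reversible adiabatic, γ = 5/3: P₄ = P₃·(T₄/T₃)^(γ/(γ−1)) = 2339 kPa; V₄ = V₃·(T₃/T₄)^(1/(γ−1)) = 0.2435 L.

P₄ ≈ 2.34e+03 kPa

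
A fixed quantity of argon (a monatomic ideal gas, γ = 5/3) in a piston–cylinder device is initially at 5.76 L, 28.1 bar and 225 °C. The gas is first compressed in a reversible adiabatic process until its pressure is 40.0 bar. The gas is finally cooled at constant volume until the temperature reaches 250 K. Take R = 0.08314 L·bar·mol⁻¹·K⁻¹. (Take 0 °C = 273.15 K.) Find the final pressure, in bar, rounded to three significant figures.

Convert: T₁ = 498.1 K.
Adiabatic (γ = 5/3), T V^(γ−1) and P V^γ constant: T₂ = T₁·(P₂/P₁)^((γ−1)/γ) = 573.7 K; V₂ = V₁·(P₁/P₂)^(1/γ) = 4.660 L.
Isochoric, so P/T is constant: V₃ = V₂; P₃ = P₂·(T₃/T₂) = 17.43 bar.

P₃ ≈ 17.4 bar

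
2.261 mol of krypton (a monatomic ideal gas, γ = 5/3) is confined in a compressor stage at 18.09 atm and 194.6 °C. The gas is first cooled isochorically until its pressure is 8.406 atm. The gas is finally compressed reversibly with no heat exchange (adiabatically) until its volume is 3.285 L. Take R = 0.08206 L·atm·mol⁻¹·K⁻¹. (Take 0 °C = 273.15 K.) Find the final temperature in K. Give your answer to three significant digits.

T₃ ≈ 280 K

Convert: T₁ = 467.8 K.
From PV = nRT: V₁ = nRT₁/P₁ = 4.797 L.
Isochoric, so P/T is constant: V₂ = V₁; T₂ = T₁·(P₂/P₁) = 217.4 K.
Reversible adiabatic, γ = 5/3: T₃ = T₂·(V₂/V₃)^(γ−1) = 279.8 K; P₃ = P₂·(V₂/V₃)^γ = 15.80 atm.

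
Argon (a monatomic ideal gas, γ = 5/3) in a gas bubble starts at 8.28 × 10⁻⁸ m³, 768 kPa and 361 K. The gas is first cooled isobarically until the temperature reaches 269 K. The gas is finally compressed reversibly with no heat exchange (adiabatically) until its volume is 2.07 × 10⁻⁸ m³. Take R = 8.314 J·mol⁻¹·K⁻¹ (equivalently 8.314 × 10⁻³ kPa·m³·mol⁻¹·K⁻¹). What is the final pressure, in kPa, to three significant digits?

P constant ⇒ V ∝ T: P₂ = P₁; V₂ = V₁·(T₂/T₁) = 6.170e-08 m³.
Adiabatic (γ = 5/3), T V^(γ−1) and P V^γ constant: T₃ = T₂·(V₂/V₃)^(γ−1) = 557.1 K; P₃ = P₂·(V₂/V₃)^γ = 4741 kPa.

P₃ ≈ 4.74e+03 kPa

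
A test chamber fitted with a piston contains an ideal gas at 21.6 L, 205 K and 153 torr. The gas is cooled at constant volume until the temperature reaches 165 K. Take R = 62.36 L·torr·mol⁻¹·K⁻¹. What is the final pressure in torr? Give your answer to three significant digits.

P₂ ≈ 123 torr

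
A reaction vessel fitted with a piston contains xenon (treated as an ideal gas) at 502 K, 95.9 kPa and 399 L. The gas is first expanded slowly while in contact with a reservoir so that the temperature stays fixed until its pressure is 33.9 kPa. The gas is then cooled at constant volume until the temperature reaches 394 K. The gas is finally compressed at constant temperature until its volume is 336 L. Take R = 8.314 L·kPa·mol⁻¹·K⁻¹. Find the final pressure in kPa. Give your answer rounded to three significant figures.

P₄ ≈ 89.4 kPa

Isothermal, so P V is constant: T₂ = T₁; V₂ = V₁·(P₁/P₂) = 1129 L.
V constant ⇒ P ∝ T: V₃ = V₂; P₃ = P₂·(T₃/T₂) = 26.61 kPa.
Isothermal, so P V is constant: T₄ = T₃; P₄ = P₃·(V₃/V₄) = 89.38 kPa.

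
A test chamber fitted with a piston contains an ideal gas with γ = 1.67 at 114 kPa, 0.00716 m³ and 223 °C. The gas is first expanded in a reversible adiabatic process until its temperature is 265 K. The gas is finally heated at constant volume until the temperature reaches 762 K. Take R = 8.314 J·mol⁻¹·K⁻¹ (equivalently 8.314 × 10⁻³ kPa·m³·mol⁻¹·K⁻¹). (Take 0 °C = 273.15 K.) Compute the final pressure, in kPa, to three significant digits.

Convert: T₁ = 496.1 K.
Adiabatic (γ = 1.67), T V^(γ−1) and P V^γ constant: P₂ = P₁·(T₂/T₁)^(γ/(γ−1)) = 23.88 kPa; V₂ = V₁·(T₁/T₂)^(1/(γ−1)) = 0.01826 m³.
Isochoric, so P/T is constant: V₃ = V₂; P₃ = P₂·(T₃/T₂) = 68.66 kPa.

P₃ ≈ 68.7 kPa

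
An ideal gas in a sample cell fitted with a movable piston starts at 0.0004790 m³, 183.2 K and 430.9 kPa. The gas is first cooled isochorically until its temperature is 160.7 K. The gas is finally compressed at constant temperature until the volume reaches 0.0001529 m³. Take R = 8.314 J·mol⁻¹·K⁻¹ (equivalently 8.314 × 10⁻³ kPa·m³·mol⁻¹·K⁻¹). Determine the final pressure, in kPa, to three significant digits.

P₃ ≈ 1.18e+03 kPa

V constant ⇒ P ∝ T: V₂ = V₁; P₂ = P₁·(T₂/T₁) = 378.0 kPa.
Isothermal, so P V is constant: T₃ = T₂; P₃ = P₂·(V₂/V₃) = 1184 kPa.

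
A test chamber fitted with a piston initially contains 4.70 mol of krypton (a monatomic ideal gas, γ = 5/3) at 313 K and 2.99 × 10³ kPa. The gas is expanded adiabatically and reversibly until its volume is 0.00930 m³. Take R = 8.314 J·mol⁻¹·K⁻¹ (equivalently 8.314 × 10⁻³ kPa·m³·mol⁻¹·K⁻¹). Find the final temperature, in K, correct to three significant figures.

From PV = nRT: V₁ = nRT₁/P₁ = 0.004091 m³.
Reversible adiabatic, γ = 5/3: T₂ = T₁·(V₁/V₂)^(γ−1) = 181.0 K; P₂ = P₁·(V₁/V₂)^γ = 760.6 kPa.

T₂ ≈ 181 K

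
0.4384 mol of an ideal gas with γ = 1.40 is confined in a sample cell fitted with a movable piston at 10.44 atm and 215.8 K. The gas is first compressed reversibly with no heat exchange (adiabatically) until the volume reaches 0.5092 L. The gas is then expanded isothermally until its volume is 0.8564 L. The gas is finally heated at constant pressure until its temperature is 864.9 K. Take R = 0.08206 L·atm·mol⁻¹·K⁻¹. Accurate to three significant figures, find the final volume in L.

V₄ ≈ 2.95 L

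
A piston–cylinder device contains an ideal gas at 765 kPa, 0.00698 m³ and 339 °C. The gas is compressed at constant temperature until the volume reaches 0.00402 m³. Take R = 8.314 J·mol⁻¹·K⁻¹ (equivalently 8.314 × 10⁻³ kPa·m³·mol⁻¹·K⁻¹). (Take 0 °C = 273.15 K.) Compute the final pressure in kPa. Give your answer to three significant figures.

P₂ ≈ 1.33e+03 kPa

Convert: T₁ = 612.1 K.
Isothermal, so P V is constant: T₂ = T₁; P₂ = P₁·(V₁/V₂) = 1328 kPa.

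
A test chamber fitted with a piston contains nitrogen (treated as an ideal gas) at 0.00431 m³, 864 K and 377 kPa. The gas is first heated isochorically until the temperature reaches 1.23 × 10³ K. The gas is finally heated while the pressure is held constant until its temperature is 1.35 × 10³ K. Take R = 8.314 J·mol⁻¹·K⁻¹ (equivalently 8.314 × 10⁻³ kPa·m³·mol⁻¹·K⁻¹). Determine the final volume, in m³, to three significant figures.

V₃ ≈ 0.00473 m³

Isochoric, so P/T is constant: V₂ = V₁; P₂ = P₁·(T₂/T₁) = 536.7 kPa.
Isobaric, so V/T is constant: P₃ = P₂; V₃ = V₂·(T₃/T₂) = 0.004730 m³.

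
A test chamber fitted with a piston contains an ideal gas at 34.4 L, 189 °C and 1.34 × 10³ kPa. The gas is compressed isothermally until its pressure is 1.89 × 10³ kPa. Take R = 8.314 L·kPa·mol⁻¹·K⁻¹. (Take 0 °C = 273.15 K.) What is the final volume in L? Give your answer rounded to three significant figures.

V₂ ≈ 24.4 L

Convert: T₁ = 462.1 K.
T constant ⇒ Boyle's law P V = const: T₂ = T₁; V₂ = V₁·(P₁/P₂) = 24.39 L.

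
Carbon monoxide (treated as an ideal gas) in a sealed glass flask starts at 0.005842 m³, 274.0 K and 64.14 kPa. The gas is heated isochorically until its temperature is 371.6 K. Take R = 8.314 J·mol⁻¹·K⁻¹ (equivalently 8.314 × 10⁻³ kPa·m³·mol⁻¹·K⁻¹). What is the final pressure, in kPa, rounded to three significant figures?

P₂ ≈ 87.0 kPa

V constant ⇒ P ∝ T: V₂ = V₁; P₂ = P₁·(T₂/T₁) = 86.99 kPa.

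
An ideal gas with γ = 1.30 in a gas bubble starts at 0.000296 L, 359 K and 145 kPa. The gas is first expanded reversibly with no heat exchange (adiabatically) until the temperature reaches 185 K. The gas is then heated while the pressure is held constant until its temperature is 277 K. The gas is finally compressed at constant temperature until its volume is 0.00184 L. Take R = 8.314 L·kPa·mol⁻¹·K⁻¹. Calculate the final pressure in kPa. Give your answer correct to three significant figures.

P₄ ≈ 18.0 kPa

Adiabatic (γ = 1.30), T V^(γ−1) and P V^γ constant: P₂ = P₁·(T₂/T₁)^(γ/(γ−1)) = 8.198 kPa; V₂ = V₁·(T₁/T₂)^(1/(γ−1)) = 0.002698 L.
P constant ⇒ V ∝ T: P₃ = P₂; V₃ = V₂·(T₃/T₂) = 0.004040 L.
T constant ⇒ Boyle's law P V = const: T₄ = T₃; P₄ = P₃·(V₃/V₄) = 18.00 kPa.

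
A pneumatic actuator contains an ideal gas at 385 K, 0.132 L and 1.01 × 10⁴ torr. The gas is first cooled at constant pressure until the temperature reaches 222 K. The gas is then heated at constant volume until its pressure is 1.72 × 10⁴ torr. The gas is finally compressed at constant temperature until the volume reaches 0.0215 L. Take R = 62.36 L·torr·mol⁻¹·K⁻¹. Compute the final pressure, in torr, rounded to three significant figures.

P₄ ≈ 6.09e+04 torr

Isobaric, so V/T is constant: P₂ = P₁; V₂ = V₁·(T₂/T₁) = 0.07611 L.
V constant ⇒ P ∝ T: V₃ = V₂; T₃ = T₂·(P₃/P₂) = 378.1 K.
T constant ⇒ Boyle's law P V = const: T₄ = T₃; P₄ = P₃·(V₃/V₄) = 6.089e+04 torr.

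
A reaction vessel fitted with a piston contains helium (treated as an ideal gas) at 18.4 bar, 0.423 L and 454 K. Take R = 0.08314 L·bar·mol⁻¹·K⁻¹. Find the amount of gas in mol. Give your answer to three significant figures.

PV = nRT ⇒ n = PV/(RT) = (18.4 × 0.423) / (0.08314 × 454)

n ≈ 0.206 mol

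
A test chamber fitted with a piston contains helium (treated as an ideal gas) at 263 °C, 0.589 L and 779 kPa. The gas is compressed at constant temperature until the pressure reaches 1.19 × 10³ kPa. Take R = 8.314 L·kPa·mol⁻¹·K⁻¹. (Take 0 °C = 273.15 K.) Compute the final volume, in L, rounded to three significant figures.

Convert: T₁ = 536.1 K.
T constant ⇒ Boyle's law P V = const: T₂ = T₁; V₂ = V₁·(P₁/P₂) = 0.3856 L.

V₂ ≈ 0.386 L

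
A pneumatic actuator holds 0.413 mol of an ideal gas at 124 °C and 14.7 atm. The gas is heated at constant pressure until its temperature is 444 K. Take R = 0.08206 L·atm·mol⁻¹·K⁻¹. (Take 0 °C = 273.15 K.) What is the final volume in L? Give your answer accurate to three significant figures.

Convert: T₁ = 397.1 K.
From PV = nRT: V₁ = nRT₁/P₁ = 0.9156 L.
Isobaric, so V/T is constant: P₂ = P₁; V₂ = V₁·(T₂/T₁) = 1.024 L.

V₂ ≈ 1.02 L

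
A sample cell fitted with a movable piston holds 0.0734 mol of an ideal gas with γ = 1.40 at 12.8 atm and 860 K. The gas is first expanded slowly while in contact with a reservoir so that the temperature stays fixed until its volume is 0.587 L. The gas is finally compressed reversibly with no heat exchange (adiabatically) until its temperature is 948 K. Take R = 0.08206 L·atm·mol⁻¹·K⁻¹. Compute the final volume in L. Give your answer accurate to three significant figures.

From PV = nRT: V₁ = nRT₁/P₁ = 0.4047 L.
T constant ⇒ Boyle's law P V = const: T₂ = T₁; P₂ = P₁·(V₁/V₂) = 8.824 atm.
Adiabatic (γ = 1.40), T V^(γ−1) and P V^γ constant: P₃ = P₂·(T₃/T₂)^(γ/(γ−1)) = 12.41 atm; V₃ = V₂·(T₂/T₃)^(1/(γ−1)) = 0.4601 L.

V₃ ≈ 0.460 L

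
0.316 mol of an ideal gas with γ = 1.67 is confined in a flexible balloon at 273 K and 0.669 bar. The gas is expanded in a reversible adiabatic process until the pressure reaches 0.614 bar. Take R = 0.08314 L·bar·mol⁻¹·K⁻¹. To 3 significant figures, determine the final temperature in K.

T₂ ≈ 264 K

From PV = nRT: V₁ = nRT₁/P₁ = 10.72 L.
Reversible adiabatic, γ = 1.67: T₂ = T₁·(P₂/P₁)^((γ−1)/γ) = 263.8 K; V₂ = V₁·(P₁/P₂)^(1/γ) = 11.29 L.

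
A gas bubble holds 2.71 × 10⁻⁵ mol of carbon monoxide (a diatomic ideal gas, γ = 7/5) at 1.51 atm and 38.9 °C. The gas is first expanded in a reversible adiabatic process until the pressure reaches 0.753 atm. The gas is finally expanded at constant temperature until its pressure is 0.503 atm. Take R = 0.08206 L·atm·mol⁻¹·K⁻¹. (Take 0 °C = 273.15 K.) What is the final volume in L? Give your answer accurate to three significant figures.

Convert: T₁ = 312.0 K.
From PV = nRT: V₁ = nRT₁/P₁ = 0.0004596 L.
Adiabatic (γ = 7/5), T V^(γ−1) and P V^γ constant: T₂ = T₁·(P₂/P₁)^((γ−1)/γ) = 255.8 K; V₂ = V₁·(P₁/P₂)^(1/γ) = 0.0007554 L.
Isothermal, so P V is constant: T₃ = T₂; V₃ = V₂·(P₂/P₃) = 0.001131 L.

V₃ ≈ 0.00113 L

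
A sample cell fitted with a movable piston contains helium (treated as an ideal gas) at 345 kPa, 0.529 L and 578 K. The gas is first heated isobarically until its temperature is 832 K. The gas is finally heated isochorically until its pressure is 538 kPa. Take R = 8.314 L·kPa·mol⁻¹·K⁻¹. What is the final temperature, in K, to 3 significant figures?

T₃ ≈ 1.30e+03 K

P constant ⇒ V ∝ T: P₂ = P₁; V₂ = V₁·(T₂/T₁) = 0.7615 L.
V constant ⇒ P ∝ T: V₃ = V₂; T₃ = T₂·(P₃/P₂) = 1297 K.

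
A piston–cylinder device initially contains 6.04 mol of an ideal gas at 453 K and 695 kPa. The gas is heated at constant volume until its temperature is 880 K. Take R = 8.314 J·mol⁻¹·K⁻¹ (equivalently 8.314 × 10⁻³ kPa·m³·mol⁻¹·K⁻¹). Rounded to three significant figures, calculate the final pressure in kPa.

P₂ ≈ 1.35e+03 kPa

From PV = nRT: V₁ = nRT₁/P₁ = 0.03273 m³.
V constant ⇒ P ∝ T: V₂ = V₁; P₂ = P₁·(T₂/T₁) = 1350 kPa.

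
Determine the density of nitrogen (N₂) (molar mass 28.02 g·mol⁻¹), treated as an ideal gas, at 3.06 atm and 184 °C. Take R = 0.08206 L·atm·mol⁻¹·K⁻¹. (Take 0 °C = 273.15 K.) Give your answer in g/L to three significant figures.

ρ ≈ 2.29 g/L

ρ = PM/(RT) = (3.06 × 28.02) / (0.08206 × 457.1)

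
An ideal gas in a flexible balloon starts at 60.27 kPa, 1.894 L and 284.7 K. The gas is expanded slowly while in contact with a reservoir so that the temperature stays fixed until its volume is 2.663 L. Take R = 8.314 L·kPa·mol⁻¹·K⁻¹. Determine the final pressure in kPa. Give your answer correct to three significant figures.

T constant ⇒ Boyle's law P V = const: T₂ = T₁; P₂ = P₁·(V₁/V₂) = 42.87 kPa.

P₂ ≈ 42.9 kPa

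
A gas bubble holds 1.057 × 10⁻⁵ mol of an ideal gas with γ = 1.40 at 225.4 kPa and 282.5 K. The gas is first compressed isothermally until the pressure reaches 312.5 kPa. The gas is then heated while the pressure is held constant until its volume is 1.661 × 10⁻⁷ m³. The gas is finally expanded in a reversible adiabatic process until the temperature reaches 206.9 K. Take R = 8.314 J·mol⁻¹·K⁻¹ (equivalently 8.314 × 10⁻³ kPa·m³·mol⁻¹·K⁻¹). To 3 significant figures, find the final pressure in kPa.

P₄ ≈ 7.95 kPa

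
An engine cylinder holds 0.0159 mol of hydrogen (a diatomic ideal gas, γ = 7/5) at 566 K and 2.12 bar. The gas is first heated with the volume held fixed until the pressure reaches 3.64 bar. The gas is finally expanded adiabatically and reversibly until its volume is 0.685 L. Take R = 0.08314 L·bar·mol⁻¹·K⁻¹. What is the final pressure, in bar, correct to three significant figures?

From PV = nRT: V₁ = nRT₁/P₁ = 0.3529 L.
Isochoric, so P/T is constant: V₂ = V₁; T₂ = T₁·(P₂/P₁) = 971.8 K.
Reversible adiabatic, γ = 7/5: T₃ = T₂·(V₂/V₃)^(γ−1) = 745.4 K; P₃ = P₂·(V₂/V₃)^γ = 1.438 bar.

P₃ ≈ 1.44 bar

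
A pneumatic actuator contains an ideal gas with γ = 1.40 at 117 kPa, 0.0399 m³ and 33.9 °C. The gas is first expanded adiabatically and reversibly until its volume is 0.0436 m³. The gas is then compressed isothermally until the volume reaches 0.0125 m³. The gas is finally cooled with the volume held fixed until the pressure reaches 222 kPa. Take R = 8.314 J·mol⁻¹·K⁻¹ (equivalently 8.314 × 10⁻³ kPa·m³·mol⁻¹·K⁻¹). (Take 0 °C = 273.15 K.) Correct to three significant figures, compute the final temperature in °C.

Convert: T₁ = 307.0 K.
Adiabatic (γ = 1.40), T V^(γ−1) and P V^γ constant: T₂ = T₁·(V₁/V₂)^(γ−1) = 296.3 K; P₂ = P₁·(V₁/V₂)^γ = 103.3 kPa.
Isothermal, so P V is constant: T₃ = T₂; P₃ = P₂·(V₂/V₃) = 360.4 kPa.
Isochoric, so P/T is constant: V₄ = V₃; T₄ = T₃·(P₄/P₃) = 182.5 K.

T₄ ≈ -90.6 °C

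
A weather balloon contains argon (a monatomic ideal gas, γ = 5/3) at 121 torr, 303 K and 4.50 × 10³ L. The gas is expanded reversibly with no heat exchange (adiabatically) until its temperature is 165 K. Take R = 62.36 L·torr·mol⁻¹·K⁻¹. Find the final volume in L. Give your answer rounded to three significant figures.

V₂ ≈ 1.12e+04 L

Adiabatic (γ = 5/3), T V^(γ−1) and P V^γ constant: P₂ = P₁·(T₂/T₁)^(γ/(γ−1)) = 26.48 torr; V₂ = V₁·(T₁/T₂)^(1/(γ−1)) = 1.120e+04 L.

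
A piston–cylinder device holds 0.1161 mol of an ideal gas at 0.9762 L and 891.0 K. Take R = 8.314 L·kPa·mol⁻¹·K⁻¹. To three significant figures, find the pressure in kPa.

P ≈ 881 kPa

PV = nRT ⇒ P = nRT/V = (0.1161 × 8.314 × 891.0) / 0.9762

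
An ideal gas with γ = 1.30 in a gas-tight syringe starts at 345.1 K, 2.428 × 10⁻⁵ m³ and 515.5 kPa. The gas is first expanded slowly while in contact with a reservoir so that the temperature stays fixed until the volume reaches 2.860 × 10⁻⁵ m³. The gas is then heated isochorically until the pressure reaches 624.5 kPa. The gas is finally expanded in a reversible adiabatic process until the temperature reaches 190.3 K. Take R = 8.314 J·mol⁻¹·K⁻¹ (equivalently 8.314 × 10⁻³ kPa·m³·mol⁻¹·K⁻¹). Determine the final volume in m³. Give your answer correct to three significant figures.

V₄ ≈ 0.000680 m³

T constant ⇒ Boyle's law P V = const: T₂ = T₁; P₂ = P₁·(V₁/V₂) = 437.6 kPa.
Isochoric, so P/T is constant: V₃ = V₂; T₃ = T₂·(P₃/P₂) = 492.5 K.
Adiabatic (γ = 1.30), T V^(γ−1) and P V^γ constant: P₄ = P₃·(T₄/T₃)^(γ/(γ−1)) = 10.14 kPa; V₄ = V₃·(T₃/T₄)^(1/(γ−1)) = 0.0006804 m³.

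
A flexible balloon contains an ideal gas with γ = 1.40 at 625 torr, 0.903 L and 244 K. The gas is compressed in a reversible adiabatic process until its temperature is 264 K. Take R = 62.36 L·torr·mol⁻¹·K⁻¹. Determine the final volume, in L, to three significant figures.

Reversible adiabatic, γ = 1.40: P₂ = P₁·(T₂/T₁)^(γ/(γ−1)) = 823.4 torr; V₂ = V₁·(T₁/T₂)^(1/(γ−1)) = 0.7416 L.

V₂ ≈ 0.742 L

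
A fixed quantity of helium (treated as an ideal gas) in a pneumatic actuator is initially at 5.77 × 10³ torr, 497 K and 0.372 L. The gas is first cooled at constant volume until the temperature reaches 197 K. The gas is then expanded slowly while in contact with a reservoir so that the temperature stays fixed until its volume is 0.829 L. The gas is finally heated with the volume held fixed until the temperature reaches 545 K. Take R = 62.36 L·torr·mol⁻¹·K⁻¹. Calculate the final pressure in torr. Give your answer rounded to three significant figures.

P₄ ≈ 2.84e+03 torr

Isochoric, so P/T is constant: V₂ = V₁; P₂ = P₁·(T₂/T₁) = 2287 torr.
Isothermal, so P V is constant: T₃ = T₂; P₃ = P₂·(V₂/V₃) = 1026 torr.
V constant ⇒ P ∝ T: V₄ = V₃; P₄ = P₃·(T₄/T₃) = 2839 torr.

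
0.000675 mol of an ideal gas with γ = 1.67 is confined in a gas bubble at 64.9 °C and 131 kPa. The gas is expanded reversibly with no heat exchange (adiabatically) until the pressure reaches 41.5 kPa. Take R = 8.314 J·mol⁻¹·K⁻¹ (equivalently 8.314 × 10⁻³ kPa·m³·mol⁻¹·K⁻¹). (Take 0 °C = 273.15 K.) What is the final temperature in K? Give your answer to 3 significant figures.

Convert: T₁ = 338.0 K.
From PV = nRT: V₁ = nRT₁/P₁ = 1.448e-05 m³.
Adiabatic (γ = 1.67), T V^(γ−1) and P V^γ constant: T₂ = T₁·(P₂/P₁)^((γ−1)/γ) = 213.2 K; V₂ = V₁·(P₁/P₂)^(1/γ) = 2.882e-05 m³.

T₂ ≈ 213 K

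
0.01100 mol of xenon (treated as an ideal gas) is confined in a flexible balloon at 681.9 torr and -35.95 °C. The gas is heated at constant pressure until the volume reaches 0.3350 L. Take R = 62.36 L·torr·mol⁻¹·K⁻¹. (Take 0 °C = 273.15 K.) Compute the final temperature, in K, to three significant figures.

T₂ ≈ 333 K

Convert: T₁ = 237.2 K.
From PV = nRT: V₁ = nRT₁/P₁ = 0.2386 L.
P constant ⇒ V ∝ T: P₂ = P₁; T₂ = T₁·(V₂/V₁) = 333.0 K.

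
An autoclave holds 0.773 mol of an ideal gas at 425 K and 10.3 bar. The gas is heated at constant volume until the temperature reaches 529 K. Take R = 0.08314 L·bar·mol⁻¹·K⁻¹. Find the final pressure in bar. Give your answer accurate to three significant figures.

From PV = nRT: V₁ = nRT₁/P₁ = 2.652 L.
V constant ⇒ P ∝ T: V₂ = V₁; P₂ = P₁·(T₂/T₁) = 12.82 bar.

P₂ ≈ 12.8 bar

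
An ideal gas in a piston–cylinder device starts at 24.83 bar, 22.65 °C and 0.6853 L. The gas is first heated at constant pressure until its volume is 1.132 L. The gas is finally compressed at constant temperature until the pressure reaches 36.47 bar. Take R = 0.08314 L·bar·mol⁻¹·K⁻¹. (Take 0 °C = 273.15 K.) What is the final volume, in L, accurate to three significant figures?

Convert: T₁ = 295.8 K.
P constant ⇒ V ∝ T: P₂ = P₁; T₂ = T₁·(V₂/V₁) = 488.6 K.
T constant ⇒ Boyle's law P V = const: T₃ = T₂; V₃ = V₂·(P₂/P₃) = 0.7707 L.

V₃ ≈ 0.771 L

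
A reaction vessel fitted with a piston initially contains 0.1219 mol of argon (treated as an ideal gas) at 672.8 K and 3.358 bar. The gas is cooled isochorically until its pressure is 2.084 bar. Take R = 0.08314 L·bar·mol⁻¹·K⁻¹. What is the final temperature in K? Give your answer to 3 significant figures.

From PV = nRT: V₁ = nRT₁/P₁ = 2.031 L.
Isochoric, so P/T is constant: V₂ = V₁; T₂ = T₁·(P₂/P₁) = 417.5 K.

T₂ ≈ 418 K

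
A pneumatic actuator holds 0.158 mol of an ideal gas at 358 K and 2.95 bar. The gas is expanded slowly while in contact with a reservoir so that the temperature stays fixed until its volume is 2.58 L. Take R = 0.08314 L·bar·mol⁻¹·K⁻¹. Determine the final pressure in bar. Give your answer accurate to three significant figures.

From PV = nRT: V₁ = nRT₁/P₁ = 1.594 L.
T constant ⇒ Boyle's law P V = const: T₂ = T₁; P₂ = P₁·(V₁/V₂) = 1.823 bar.

P₂ ≈ 1.82 bar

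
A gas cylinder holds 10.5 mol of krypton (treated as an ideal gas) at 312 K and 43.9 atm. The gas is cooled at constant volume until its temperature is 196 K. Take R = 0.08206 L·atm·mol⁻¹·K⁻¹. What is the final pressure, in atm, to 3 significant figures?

From PV = nRT: V₁ = nRT₁/P₁ = 6.124 L.
V constant ⇒ P ∝ T: V₂ = V₁; P₂ = P₁·(T₂/T₁) = 27.58 atm.

P₂ ≈ 27.6 atm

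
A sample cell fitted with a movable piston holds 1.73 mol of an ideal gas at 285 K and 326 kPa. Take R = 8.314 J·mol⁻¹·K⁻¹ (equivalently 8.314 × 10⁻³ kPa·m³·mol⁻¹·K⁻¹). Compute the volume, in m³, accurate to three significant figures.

PV = nRT ⇒ V = nRT/P = (1.73 × 8.314 × 10⁻³ × 285) / 326

V ≈ 0.0126 m³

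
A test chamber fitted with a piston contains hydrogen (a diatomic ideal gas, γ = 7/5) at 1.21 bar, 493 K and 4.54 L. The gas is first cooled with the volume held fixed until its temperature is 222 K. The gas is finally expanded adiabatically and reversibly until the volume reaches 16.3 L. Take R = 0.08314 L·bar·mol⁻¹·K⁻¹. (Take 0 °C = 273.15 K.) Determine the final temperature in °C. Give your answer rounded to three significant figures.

V constant ⇒ P ∝ T: V₂ = V₁; P₂ = P₁·(T₂/T₁) = 0.5449 bar.
Adiabatic (γ = 7/5), T V^(γ−1) and P V^γ constant: T₃ = T₂·(V₂/V₃)^(γ−1) = 133.1 K; P₃ = P₂·(V₂/V₃)^γ = 0.09101 bar.

T₃ ≈ -140 °C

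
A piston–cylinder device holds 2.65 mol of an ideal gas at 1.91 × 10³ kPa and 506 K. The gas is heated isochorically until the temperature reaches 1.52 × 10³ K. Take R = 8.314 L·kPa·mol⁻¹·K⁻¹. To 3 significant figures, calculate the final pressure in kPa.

From PV = nRT: V₁ = nRT₁/P₁ = 5.837 L.
V constant ⇒ P ∝ T: V₂ = V₁; P₂ = P₁·(T₂/T₁) = 5738 kPa.

P₂ ≈ 5.74e+03 kPa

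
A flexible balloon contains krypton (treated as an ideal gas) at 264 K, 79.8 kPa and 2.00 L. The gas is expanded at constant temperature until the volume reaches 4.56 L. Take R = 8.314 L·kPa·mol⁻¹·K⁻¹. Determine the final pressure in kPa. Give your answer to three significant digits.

P₂ ≈ 35.0 kPa

T constant ⇒ Boyle's law P V = const: T₂ = T₁; P₂ = P₁·(V₁/V₂) = 35.00 kPa.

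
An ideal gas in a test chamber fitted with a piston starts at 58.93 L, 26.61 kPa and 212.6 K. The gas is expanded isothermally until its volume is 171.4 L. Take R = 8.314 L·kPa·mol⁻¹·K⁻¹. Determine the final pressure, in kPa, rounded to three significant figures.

P₂ ≈ 9.15 kPa

T constant ⇒ Boyle's law P V = const: T₂ = T₁; P₂ = P₁·(V₁/V₂) = 9.149 kPa.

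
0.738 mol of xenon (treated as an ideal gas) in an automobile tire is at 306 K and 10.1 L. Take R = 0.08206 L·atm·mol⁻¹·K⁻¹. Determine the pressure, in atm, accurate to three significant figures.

P ≈ 1.83 atm

PV = nRT ⇒ P = nRT/V = (0.738 × 0.08206 × 306) / 10.1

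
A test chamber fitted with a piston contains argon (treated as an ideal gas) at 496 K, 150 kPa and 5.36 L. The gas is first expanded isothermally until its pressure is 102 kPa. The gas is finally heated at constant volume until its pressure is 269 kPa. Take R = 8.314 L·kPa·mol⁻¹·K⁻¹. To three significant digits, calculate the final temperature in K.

T₃ ≈ 1.31e+03 K

Isothermal, so P V is constant: T₂ = T₁; V₂ = V₁·(P₁/P₂) = 7.882 L.
Isochoric, so P/T is constant: V₃ = V₂; T₃ = T₂·(P₃/P₂) = 1308 K.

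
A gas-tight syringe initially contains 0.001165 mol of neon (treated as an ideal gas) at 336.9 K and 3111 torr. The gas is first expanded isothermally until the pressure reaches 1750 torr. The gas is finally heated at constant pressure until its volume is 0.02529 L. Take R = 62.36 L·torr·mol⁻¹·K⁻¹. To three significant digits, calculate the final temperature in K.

From PV = nRT: V₁ = nRT₁/P₁ = 0.007867 L.
T constant ⇒ Boyle's law P V = const: T₂ = T₁; V₂ = V₁·(P₁/P₂) = 0.01399 L.
P constant ⇒ V ∝ T: P₃ = P₂; T₃ = T₂·(V₃/V₂) = 609.2 K.

T₃ ≈ 609 K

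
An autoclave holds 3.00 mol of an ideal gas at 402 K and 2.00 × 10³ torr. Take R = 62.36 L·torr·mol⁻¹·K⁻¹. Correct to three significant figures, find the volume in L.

PV = nRT ⇒ V = nRT/P = (3.00 × 62.36 × 402) / 2.00e+03

V ≈ 37.6 L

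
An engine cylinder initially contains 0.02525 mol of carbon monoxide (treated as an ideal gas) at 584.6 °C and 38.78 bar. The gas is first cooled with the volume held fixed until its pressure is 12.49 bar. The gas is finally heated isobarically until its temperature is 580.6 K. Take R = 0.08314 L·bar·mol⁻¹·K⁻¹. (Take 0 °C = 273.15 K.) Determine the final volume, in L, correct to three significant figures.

V₃ ≈ 0.0976 L

Convert: T₁ = 857.8 K.
From PV = nRT: V₁ = nRT₁/P₁ = 0.04643 L.
V constant ⇒ P ∝ T: V₂ = V₁; T₂ = T₁·(P₂/P₁) = 276.3 K.
P constant ⇒ V ∝ T: P₃ = P₂; V₃ = V₂·(T₃/T₂) = 0.09759 L.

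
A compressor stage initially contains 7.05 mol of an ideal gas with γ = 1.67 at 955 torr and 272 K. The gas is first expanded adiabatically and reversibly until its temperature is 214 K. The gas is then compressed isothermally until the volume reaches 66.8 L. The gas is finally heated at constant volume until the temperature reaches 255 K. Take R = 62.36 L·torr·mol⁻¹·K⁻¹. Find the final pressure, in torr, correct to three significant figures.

From PV = nRT: V₁ = nRT₁/P₁ = 125.2 L.
Adiabatic (γ = 1.67), T V^(γ−1) and P V^γ constant: P₂ = P₁·(T₂/T₁)^(γ/(γ−1)) = 525.3 torr; V₂ = V₁·(T₁/T₂)^(1/(γ−1)) = 179.1 L.
T constant ⇒ Boyle's law P V = const: T₃ = T₂; P₃ = P₂·(V₂/V₃) = 1408 torr.
Isochoric, so P/T is constant: V₄ = V₃; P₄ = P₃·(T₄/T₃) = 1678 torr.

P₄ ≈ 1.68e+03 torr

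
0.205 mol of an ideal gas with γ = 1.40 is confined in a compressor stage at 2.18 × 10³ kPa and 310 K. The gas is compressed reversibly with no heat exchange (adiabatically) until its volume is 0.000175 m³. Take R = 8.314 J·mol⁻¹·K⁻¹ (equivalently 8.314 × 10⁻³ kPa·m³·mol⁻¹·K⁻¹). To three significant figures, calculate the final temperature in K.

From PV = nRT: V₁ = nRT₁/P₁ = 0.0002424 m³.
Reversible adiabatic, γ = 1.40: T₂ = T₁·(V₁/V₂)^(γ−1) = 353.1 K; P₂ = P₁·(V₁/V₂)^γ = 3439 kPa.

T₂ ≈ 353 K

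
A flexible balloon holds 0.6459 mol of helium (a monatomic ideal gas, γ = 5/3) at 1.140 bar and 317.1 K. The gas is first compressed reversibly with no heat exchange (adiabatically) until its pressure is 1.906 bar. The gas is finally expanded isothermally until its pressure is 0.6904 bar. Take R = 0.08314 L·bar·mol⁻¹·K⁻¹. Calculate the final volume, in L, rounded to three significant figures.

V₃ ≈ 30.3 L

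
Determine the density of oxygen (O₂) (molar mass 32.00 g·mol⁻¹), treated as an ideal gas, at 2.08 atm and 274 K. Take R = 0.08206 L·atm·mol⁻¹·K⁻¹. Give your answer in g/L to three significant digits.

ρ = PM/(RT) = (2.08 × 32.00) / (0.08206 × 274.0)

ρ ≈ 2.96 g/L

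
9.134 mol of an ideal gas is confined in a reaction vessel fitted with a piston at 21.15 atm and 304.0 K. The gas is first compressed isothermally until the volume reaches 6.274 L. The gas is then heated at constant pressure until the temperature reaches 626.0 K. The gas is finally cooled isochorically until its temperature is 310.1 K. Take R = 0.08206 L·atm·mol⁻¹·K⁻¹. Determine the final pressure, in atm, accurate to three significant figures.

From PV = nRT: V₁ = nRT₁/P₁ = 10.77 L.
T constant ⇒ Boyle's law P V = const: T₂ = T₁; P₂ = P₁·(V₁/V₂) = 36.32 atm.
P constant ⇒ V ∝ T: P₃ = P₂; V₃ = V₂·(T₃/T₂) = 12.92 L.
V constant ⇒ P ∝ T: V₄ = V₃; P₄ = P₃·(T₄/T₃) = 17.99 atm.

P₄ ≈ 18.0 atm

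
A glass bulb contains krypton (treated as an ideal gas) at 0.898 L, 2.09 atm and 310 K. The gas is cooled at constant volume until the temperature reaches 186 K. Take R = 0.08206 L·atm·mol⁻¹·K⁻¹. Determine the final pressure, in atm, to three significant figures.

Isochoric, so P/T is constant: V₂ = V₁; P₂ = P₁·(T₂/T₁) = 1.254 atm.

P₂ ≈ 1.25 atm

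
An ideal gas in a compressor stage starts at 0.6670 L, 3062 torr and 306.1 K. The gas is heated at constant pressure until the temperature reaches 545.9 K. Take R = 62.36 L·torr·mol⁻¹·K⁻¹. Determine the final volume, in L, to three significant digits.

V₂ ≈ 1.19 L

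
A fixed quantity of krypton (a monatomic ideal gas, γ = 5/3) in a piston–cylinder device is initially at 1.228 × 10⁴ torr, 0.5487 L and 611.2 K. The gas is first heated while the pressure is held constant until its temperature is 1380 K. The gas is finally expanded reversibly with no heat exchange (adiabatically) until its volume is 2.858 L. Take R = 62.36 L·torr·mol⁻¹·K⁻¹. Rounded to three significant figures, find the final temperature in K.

Isobaric, so V/T is constant: P₂ = P₁; V₂ = V₁·(T₂/T₁) = 1.239 L.
Reversible adiabatic, γ = 5/3: T₃ = T₂·(V₂/V₃)^(γ−1) = 790.4 K; P₃ = P₂·(V₂/V₃)^γ = 3049 torr.

T₃ ≈ 790 K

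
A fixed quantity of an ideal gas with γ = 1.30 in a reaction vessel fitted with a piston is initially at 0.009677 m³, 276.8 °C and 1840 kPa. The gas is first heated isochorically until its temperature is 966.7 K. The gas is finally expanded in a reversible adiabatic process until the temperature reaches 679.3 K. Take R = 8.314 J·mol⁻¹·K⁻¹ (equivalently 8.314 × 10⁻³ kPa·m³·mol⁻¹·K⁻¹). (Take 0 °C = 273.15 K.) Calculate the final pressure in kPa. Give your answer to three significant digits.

P₃ ≈ 701 kPa

Convert: T₁ = 550.0 K.
V constant ⇒ P ∝ T: V₂ = V₁; P₂ = P₁·(T₂/T₁) = 3234 kPa.
Reversible adiabatic, γ = 1.30: P₃ = P₂·(T₃/T₂)^(γ/(γ−1)) = 701.1 kPa; V₃ = V₂·(T₂/T₃)^(1/(γ−1)) = 0.03137 m³.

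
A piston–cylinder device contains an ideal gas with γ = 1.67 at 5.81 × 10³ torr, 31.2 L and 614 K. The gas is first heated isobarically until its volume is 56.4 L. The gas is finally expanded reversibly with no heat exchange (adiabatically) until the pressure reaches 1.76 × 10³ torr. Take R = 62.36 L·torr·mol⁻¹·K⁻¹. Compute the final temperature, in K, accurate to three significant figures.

T₃ ≈ 687 K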